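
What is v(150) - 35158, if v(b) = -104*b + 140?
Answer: -50618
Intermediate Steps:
v(b) = 140 - 104*b
v(150) - 35158 = (140 - 104*150) - 35158 = (140 - 15600) - 35158 = -15460 - 35158 = -50618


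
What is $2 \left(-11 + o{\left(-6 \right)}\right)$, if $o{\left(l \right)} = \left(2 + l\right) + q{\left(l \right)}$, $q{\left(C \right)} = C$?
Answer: $-42$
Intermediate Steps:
$o{\left(l \right)} = 2 + 2 l$ ($o{\left(l \right)} = \left(2 + l\right) + l = 2 + 2 l$)
$2 \left(-11 + o{\left(-6 \right)}\right) = 2 \left(-11 + \left(2 + 2 \left(-6\right)\right)\right) = 2 \left(-11 + \left(2 - 12\right)\right) = 2 \left(-11 - 10\right) = 2 \left(-21\right) = -42$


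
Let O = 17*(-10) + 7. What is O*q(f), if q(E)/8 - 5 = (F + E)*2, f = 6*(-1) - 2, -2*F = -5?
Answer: 7824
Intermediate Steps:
F = 5/2 (F = -1/2*(-5) = 5/2 ≈ 2.5000)
f = -8 (f = -6 - 2 = -8)
q(E) = 80 + 16*E (q(E) = 40 + 8*((5/2 + E)*2) = 40 + 8*(5 + 2*E) = 40 + (40 + 16*E) = 80 + 16*E)
O = -163 (O = -170 + 7 = -163)
O*q(f) = -163*(80 + 16*(-8)) = -163*(80 - 128) = -163*(-48) = 7824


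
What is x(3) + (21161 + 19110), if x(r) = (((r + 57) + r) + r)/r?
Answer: 40293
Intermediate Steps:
x(r) = (57 + 3*r)/r (x(r) = (((57 + r) + r) + r)/r = ((57 + 2*r) + r)/r = (57 + 3*r)/r)
x(3) + (21161 + 19110) = (3 + 57/3) + (21161 + 19110) = (3 + 57*(1/3)) + 40271 = (3 + 19) + 40271 = 22 + 40271 = 40293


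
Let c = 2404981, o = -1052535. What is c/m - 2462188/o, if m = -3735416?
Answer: 6665969773373/3931656079560 ≈ 1.6955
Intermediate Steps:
c/m - 2462188/o = 2404981/(-3735416) - 2462188/(-1052535) = 2404981*(-1/3735416) - 2462188*(-1/1052535) = -2404981/3735416 + 2462188/1052535 = 6665969773373/3931656079560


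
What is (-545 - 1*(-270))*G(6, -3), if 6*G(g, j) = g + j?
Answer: -275/2 ≈ -137.50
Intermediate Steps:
G(g, j) = g/6 + j/6 (G(g, j) = (g + j)/6 = g/6 + j/6)
(-545 - 1*(-270))*G(6, -3) = (-545 - 1*(-270))*((1/6)*6 + (1/6)*(-3)) = (-545 + 270)*(1 - 1/2) = -275*1/2 = -275/2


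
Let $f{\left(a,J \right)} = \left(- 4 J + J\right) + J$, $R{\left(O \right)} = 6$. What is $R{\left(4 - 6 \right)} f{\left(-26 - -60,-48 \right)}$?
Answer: $576$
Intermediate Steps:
$f{\left(a,J \right)} = - 2 J$ ($f{\left(a,J \right)} = - 3 J + J = - 2 J$)
$R{\left(4 - 6 \right)} f{\left(-26 - -60,-48 \right)} = 6 \left(\left(-2\right) \left(-48\right)\right) = 6 \cdot 96 = 576$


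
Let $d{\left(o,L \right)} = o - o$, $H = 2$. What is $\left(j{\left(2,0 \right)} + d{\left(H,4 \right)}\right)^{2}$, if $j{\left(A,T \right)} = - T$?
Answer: $0$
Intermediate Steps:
$d{\left(o,L \right)} = 0$
$\left(j{\left(2,0 \right)} + d{\left(H,4 \right)}\right)^{2} = \left(\left(-1\right) 0 + 0\right)^{2} = \left(0 + 0\right)^{2} = 0^{2} = 0$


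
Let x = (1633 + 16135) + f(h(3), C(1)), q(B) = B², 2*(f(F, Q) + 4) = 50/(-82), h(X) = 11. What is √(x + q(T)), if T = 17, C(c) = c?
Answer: √121386322/82 ≈ 134.36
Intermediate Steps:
f(F, Q) = -353/82 (f(F, Q) = -4 + (50/(-82))/2 = -4 + (50*(-1/82))/2 = -4 + (½)*(-25/41) = -4 - 25/82 = -353/82)
x = 1456623/82 (x = (1633 + 16135) - 353/82 = 17768 - 353/82 = 1456623/82 ≈ 17764.)
√(x + q(T)) = √(1456623/82 + 17²) = √(1456623/82 + 289) = √(1480321/82) = √121386322/82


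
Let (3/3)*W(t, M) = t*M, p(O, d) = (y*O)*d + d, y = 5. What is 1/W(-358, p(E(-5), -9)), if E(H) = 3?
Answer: 1/51552 ≈ 1.9398e-5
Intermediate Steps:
p(O, d) = d + 5*O*d (p(O, d) = (5*O)*d + d = 5*O*d + d = d + 5*O*d)
W(t, M) = M*t (W(t, M) = t*M = M*t)
1/W(-358, p(E(-5), -9)) = 1/(-9*(1 + 5*3)*(-358)) = 1/(-9*(1 + 15)*(-358)) = 1/(-9*16*(-358)) = 1/(-144*(-358)) = 1/51552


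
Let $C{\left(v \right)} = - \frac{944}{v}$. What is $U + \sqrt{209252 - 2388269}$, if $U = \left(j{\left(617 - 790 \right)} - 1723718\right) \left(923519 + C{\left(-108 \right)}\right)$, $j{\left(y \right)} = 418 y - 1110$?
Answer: $- \frac{44812183258358}{27} + 3 i \sqrt{242113} \approx -1.6597 \cdot 10^{12} + 1476.1 i$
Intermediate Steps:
$j{\left(y \right)} = -1110 + 418 y$
$U = - \frac{44812183258358}{27}$ ($U = \left(\left(-1110 + 418 \left(617 - 790\right)\right) - 1723718\right) \left(923519 - \frac{944}{-108}\right) = \left(\left(-1110 + 418 \left(617 - 790\right)\right) - 1723718\right) \left(923519 - - \frac{236}{27}\right) = \left(\left(-1110 + 418 \left(-173\right)\right) - 1723718\right) \left(923519 + \frac{236}{27}\right) = \left(\left(-1110 - 72314\right) - 1723718\right) \frac{24935249}{27} = \left(-73424 - 1723718\right) \frac{24935249}{27} = \left(-1797142\right) \frac{24935249}{27} = - \frac{44812183258358}{27} \approx -1.6597 \cdot 10^{12}$)
$U + \sqrt{209252 - 2388269} = - \frac{44812183258358}{27} + \sqrt{209252 - 2388269} = - \frac{44812183258358}{27} + \sqrt{-2179017} = - \frac{44812183258358}{27} + 3 i \sqrt{242113}$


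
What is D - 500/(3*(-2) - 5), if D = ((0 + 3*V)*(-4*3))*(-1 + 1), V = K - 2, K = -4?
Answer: 500/11 ≈ 45.455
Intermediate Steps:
V = -6 (V = -4 - 2 = -6)
D = 0 (D = ((0 + 3*(-6))*(-4*3))*(-1 + 1) = ((0 - 18)*(-12))*0 = -18*(-12)*0 = 216*0 = 0)
D - 500/(3*(-2) - 5) = 0 - 500/(3*(-2) - 5) = 0 - 500/(-6 - 5) = 0 - 500/(-11) = 0 - 500*(-1/11) = 0 + 500/11 = 500/11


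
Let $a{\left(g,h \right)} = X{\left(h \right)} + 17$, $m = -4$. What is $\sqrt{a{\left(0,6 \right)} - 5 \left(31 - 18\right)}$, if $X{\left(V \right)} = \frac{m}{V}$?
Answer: $\frac{i \sqrt{438}}{3} \approx 6.9762 i$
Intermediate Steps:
$X{\left(V \right)} = - \frac{4}{V}$
$a{\left(g,h \right)} = 17 - \frac{4}{h}$ ($a{\left(g,h \right)} = - \frac{4}{h} + 17 = 17 - \frac{4}{h}$)
$\sqrt{a{\left(0,6 \right)} - 5 \left(31 - 18\right)} = \sqrt{\left(17 - \frac{4}{6}\right) - 5 \left(31 - 18\right)} = \sqrt{\left(17 - \frac{2}{3}\right) - 65} = \sqrt{\frac{49}{3} - 65} = \sqrt{- \frac{146}{3}} = \frac{i \sqrt{438}}{3}$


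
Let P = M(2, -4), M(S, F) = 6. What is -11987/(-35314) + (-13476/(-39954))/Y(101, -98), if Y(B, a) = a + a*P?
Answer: 27339093897/80658482618 ≈ 0.33895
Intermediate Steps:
P = 6
Y(B, a) = 7*a (Y(B, a) = a + a*6 = a + 6*a = 7*a)
-11987/(-35314) + (-13476/(-39954))/Y(101, -98) = -11987/(-35314) + (-13476/(-39954))/((7*(-98))) = -11987*(-1/35314) - 13476*(-1/39954)/(-686) = 11987/35314 + (2246/6659)*(-1/686) = 11987/35314 - 1123/2284037 = 27339093897/80658482618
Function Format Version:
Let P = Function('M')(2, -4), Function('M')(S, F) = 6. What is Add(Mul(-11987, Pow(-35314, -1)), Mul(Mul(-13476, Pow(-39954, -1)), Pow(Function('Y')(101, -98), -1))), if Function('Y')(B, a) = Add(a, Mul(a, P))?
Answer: Rational(27339093897, 80658482618) ≈ 0.33895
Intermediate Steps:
P = 6
Function('Y')(B, a) = Mul(7, a) (Function('Y')(B, a) = Add(a, Mul(a, 6)) = Add(a, Mul(6, a)) = Mul(7, a))
Add(Mul(-11987, Pow(-35314, -1)), Mul(Mul(-13476, Pow(-39954, -1)), Pow(Function('Y')(101, -98), -1))) = Add(Mul(-11987, Pow(-35314, -1)), Mul(Mul(-13476, Pow(-39954, -1)), Pow(Mul(7, -98), -1))) = Add(Mul(-11987, Rational(-1, 35314)), Mul(Mul(-13476, Rational(-1, 39954)), Pow(-686, -1))) = Add(Rational(11987, 35314), Mul(Rational(2246, 6659), Rational(-1, 686))) = Add(Rational(11987, 35314), Rational(-1123, 2284037)) = Rational(27339093897, 80658482618)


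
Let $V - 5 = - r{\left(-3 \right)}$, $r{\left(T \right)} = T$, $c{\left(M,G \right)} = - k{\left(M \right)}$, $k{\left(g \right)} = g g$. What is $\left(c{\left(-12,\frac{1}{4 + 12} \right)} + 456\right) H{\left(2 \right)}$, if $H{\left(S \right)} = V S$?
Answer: $4992$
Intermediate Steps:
$k{\left(g \right)} = g^{2}$
$c{\left(M,G \right)} = - M^{2}$
$V = 8$ ($V = 5 - -3 = 5 + 3 = 8$)
$H{\left(S \right)} = 8 S$
$\left(c{\left(-12,\frac{1}{4 + 12} \right)} + 456\right) H{\left(2 \right)} = \left(- \left(-12\right)^{2} + 456\right) 8 \cdot 2 = \left(\left(-1\right) 144 + 456\right) 16 = \left(-144 + 456\right) 16 = 312 \cdot 16 = 4992$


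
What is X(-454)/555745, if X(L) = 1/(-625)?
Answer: -1/347340625 ≈ -2.8790e-9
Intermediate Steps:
X(L) = -1/625
X(-454)/555745 = -1/625/555745 = -1/625*1/555745 = -1/347340625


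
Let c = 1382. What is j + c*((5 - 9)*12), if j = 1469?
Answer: -64867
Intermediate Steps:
j + c*((5 - 9)*12) = 1469 + 1382*((5 - 9)*12) = 1469 + 1382*(-4*12) = 1469 + 1382*(-48) = 1469 - 66336 = -64867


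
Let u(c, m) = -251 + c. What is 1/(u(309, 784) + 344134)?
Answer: 1/344192 ≈ 2.9054e-6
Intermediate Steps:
1/(u(309, 784) + 344134) = 1/((-251 + 309) + 344134) = 1/(58 + 344134) = 1/344192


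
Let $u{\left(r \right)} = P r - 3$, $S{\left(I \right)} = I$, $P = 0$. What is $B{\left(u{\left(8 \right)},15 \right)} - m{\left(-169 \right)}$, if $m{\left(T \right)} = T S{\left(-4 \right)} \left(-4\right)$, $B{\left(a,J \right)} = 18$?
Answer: $2722$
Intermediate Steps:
$u{\left(r \right)} = -3$ ($u{\left(r \right)} = 0 r - 3 = 0 - 3 = -3$)
$m{\left(T \right)} = 16 T$ ($m{\left(T \right)} = T \left(-4\right) \left(-4\right) = - 4 T \left(-4\right) = 16 T$)
$B{\left(u{\left(8 \right)},15 \right)} - m{\left(-169 \right)} = 18 - 16 \left(-169\right) = 18 - -2704 = 18 + 2704 = 2722$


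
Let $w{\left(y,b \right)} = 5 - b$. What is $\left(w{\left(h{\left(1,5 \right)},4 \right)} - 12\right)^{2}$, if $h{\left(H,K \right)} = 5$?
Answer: $121$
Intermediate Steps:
$\left(w{\left(h{\left(1,5 \right)},4 \right)} - 12\right)^{2} = \left(\left(5 - 4\right) - 12\right)^{2} = \left(1 - 12\right)^{2} = \left(-11\right)^{2} = 121$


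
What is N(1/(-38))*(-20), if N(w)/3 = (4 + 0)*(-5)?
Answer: 1200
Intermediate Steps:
N(w) = -60 (N(w) = 3*((4 + 0)*(-5)) = 3*(4*(-5)) = 3*(-20) = -60)
N(1/(-38))*(-20) = -60*(-20) = 1200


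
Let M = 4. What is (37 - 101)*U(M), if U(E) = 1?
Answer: -64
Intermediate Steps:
(37 - 101)*U(M) = (37 - 101)*1 = -64*1 = -64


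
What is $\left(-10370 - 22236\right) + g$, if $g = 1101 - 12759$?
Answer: $-44264$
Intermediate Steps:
$g = -11658$
$\left(-10370 - 22236\right) + g = \left(-10370 - 22236\right) - 11658 = -32606 - 11658 = -44264$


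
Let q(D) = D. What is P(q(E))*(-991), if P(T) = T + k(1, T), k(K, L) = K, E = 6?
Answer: -6937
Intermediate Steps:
P(T) = 1 + T (P(T) = T + 1 = 1 + T)
P(q(E))*(-991) = (1 + 6)*(-991) = 7*(-991) = -6937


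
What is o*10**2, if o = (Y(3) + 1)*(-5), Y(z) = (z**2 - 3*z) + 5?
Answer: -3000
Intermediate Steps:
Y(z) = 5 + z**2 - 3*z
o = -30 (o = ((5 + 3**2 - 3*3) + 1)*(-5) = ((5 + 9 - 9) + 1)*(-5) = (5 + 1)*(-5) = 6*(-5) = -30)
o*10**2 = -30*10**2 = -30*100 = -3000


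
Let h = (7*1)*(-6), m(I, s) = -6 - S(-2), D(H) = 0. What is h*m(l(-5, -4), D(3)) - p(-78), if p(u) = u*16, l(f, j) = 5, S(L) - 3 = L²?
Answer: 1794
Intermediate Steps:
S(L) = 3 + L²
m(I, s) = -13 (m(I, s) = -6 - (3 + (-2)²) = -6 - (3 + 4) = -6 - 1*7 = -6 - 7 = -13)
p(u) = 16*u
h = -42 (h = 7*(-6) = -42)
h*m(l(-5, -4), D(3)) - p(-78) = -42*(-13) - 16*(-78) = 546 - 1*(-1248) = 546 + 1248 = 1794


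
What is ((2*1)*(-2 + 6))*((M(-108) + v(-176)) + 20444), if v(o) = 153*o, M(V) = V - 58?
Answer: -53200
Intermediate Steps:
M(V) = -58 + V
((2*1)*(-2 + 6))*((M(-108) + v(-176)) + 20444) = ((2*1)*(-2 + 6))*(((-58 - 108) + 153*(-176)) + 20444) = (2*4)*((-166 - 26928) + 20444) = 8*(-27094 + 20444) = 8*(-6650) = -53200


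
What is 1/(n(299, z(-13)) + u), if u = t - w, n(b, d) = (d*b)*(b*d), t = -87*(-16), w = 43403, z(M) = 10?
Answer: 1/8898089 ≈ 1.1238e-7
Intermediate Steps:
t = 1392
n(b, d) = b**2*d**2 (n(b, d) = (b*d)*(b*d) = b**2*d**2)
u = -42011 (u = 1392 - 1*43403 = 1392 - 43403 = -42011)
1/(n(299, z(-13)) + u) = 1/(299**2*10**2 - 42011) = 1/(89401*100 - 42011) = 1/(8940100 - 42011) = 1/8898089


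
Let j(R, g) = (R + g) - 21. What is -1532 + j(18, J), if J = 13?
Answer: -1522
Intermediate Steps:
j(R, g) = -21 + R + g
-1532 + j(18, J) = -1532 + (-21 + 18 + 13) = -1532 + 10 = -1522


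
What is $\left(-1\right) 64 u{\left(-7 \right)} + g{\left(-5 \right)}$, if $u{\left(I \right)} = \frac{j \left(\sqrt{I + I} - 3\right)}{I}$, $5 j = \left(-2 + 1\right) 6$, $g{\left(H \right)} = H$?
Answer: $\frac{977}{35} - \frac{384 i \sqrt{14}}{35} \approx 27.914 - 41.051 i$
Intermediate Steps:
$j = - \frac{6}{5}$ ($j = \frac{\left(-2 + 1\right) 6}{5} = \frac{\left(-1\right) 6}{5} = \frac{1}{5} \left(-6\right) = - \frac{6}{5} \approx -1.2$)
$u{\left(I \right)} = \frac{\frac{18}{5} - \frac{6 \sqrt{2} \sqrt{I}}{5}}{I}$ ($u{\left(I \right)} = \frac{\left(- \frac{6}{5}\right) \left(\sqrt{I + I} - 3\right)}{I} = \frac{\left(- \frac{6}{5}\right) \left(\sqrt{2 I} - 3\right)}{I} = \frac{\left(- \frac{6}{5}\right) \left(\sqrt{2} \sqrt{I} - 3\right)}{I} = \frac{\left(- \frac{6}{5}\right) \left(-3 + \sqrt{2} \sqrt{I}\right)}{I} = \frac{\frac{18}{5} - \frac{6 \sqrt{2} \sqrt{I}}{5}}{I}$)
$\left(-1\right) 64 u{\left(-7 \right)} + g{\left(-5 \right)} = \left(-1\right) 64 \left(\frac{18}{5 \left(-7\right)} - \frac{6 \sqrt{2}}{5 i \sqrt{7}}\right) - 5 = - 64 \left(\frac{18}{5} \left(- \frac{1}{7}\right) - \frac{6 \sqrt{2} \left(- \frac{i \sqrt{7}}{7}\right)}{5}\right) - 5 = - 64 \left(- \frac{18}{35} + \frac{6 i \sqrt{14}}{35}\right) - 5 = \left(\frac{1152}{35} - \frac{384 i \sqrt{14}}{35}\right) - 5 = \frac{977}{35} - \frac{384 i \sqrt{14}}{35}$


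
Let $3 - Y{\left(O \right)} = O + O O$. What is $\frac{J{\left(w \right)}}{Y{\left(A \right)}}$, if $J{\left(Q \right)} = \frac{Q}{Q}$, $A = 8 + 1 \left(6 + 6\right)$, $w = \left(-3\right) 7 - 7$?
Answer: $- \frac{1}{417} \approx -0.0023981$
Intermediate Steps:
$w = -28$ ($w = -21 - 7 = -28$)
$A = 20$ ($A = 8 + 1 \cdot 12 = 8 + 12 = 20$)
$J{\left(Q \right)} = 1$
$Y{\left(O \right)} = 3 - O - O^{2}$ ($Y{\left(O \right)} = 3 - \left(O + O O\right) = 3 - \left(O + O^{2}\right) = 3 - O - O^{2}$)
$\frac{J{\left(w \right)}}{Y{\left(A \right)}} = 1 \frac{1}{3 - 20 - 20^{2}} = 1 \frac{1}{3 - 20 - 400} = 1 \frac{1}{-417} = 1 \left(- \frac{1}{417}\right) = - \frac{1}{417}$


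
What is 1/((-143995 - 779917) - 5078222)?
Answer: -1/6002134 ≈ -1.6661e-7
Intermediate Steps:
1/((-143995 - 779917) - 5078222) = 1/(-923912 - 5078222) = 1/(-6002134) = -1/6002134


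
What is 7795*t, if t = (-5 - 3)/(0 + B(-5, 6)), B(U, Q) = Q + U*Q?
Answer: 7795/3 ≈ 2598.3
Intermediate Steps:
B(U, Q) = Q + Q*U
t = ⅓ (t = (-5 - 3)/(0 + 6*(1 - 5)) = -8/(0 + 6*(-4)) = -8/(0 - 24) = -8/(-24) = -8*(-1/24) = ⅓ ≈ 0.33333)
7795*t = 7795*(⅓) = 7795/3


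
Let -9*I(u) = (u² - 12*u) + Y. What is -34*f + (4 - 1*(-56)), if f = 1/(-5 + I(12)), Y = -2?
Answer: 2886/43 ≈ 67.116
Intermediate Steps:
I(u) = 2/9 - u²/9 + 4*u/3 (I(u) = -((u² - 12*u) - 2)/9 = -(-2 + u² - 12*u)/9 = 2/9 - u²/9 + 4*u/3)
f = -9/43 (f = 1/(-5 + (2/9 - ⅑*12² + (4/3)*12)) = 1/(-5 + (2/9 - ⅑*144 + 16)) = 1/(-5 + (2/9 - 16 + 16)) = 1/(-5 + 2/9) = 1/(-43/9) = -9/43 ≈ -0.20930)
-34*f + (4 - 1*(-56)) = -34*(-9/43) + (4 - 1*(-56)) = 306/43 + (4 + 56) = 306/43 + 60 = 2886/43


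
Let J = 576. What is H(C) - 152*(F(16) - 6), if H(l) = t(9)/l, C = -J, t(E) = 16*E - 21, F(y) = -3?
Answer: 262615/192 ≈ 1367.8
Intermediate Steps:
t(E) = -21 + 16*E
C = -576 (C = -1*576 = -576)
H(l) = 123/l (H(l) = (-21 + 16*9)/l = (-21 + 144)/l = 123/l)
H(C) - 152*(F(16) - 6) = 123/(-576) - 152*(-3 - 6) = 123*(-1/576) - 152*(-9) = -41/192 - 1*(-1368) = -41/192 + 1368 = 262615/192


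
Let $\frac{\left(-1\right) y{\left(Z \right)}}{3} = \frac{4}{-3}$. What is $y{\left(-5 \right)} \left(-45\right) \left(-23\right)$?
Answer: $4140$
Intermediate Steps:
$y{\left(Z \right)} = 4$ ($y{\left(Z \right)} = - 3 \frac{4}{-3} = - 3 \cdot 4 \left(- \frac{1}{3}\right) = \left(-3\right) \left(- \frac{4}{3}\right) = 4$)
$y{\left(-5 \right)} \left(-45\right) \left(-23\right) = 4 \left(-45\right) \left(-23\right) = \left(-180\right) \left(-23\right) = 4140$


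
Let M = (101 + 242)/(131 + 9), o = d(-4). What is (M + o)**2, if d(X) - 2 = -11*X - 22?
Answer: 279841/400 ≈ 699.60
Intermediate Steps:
d(X) = -20 - 11*X (d(X) = 2 + (-11*X - 22) = 2 + (-22 - 11*X) = -20 - 11*X)
o = 24 (o = -20 - 11*(-4) = -20 + 44 = 24)
M = 49/20 (M = 343/140 = 343*(1/140) = 49/20 ≈ 2.4500)
(M + o)**2 = (49/20 + 24)**2 = (529/20)**2 = 279841/400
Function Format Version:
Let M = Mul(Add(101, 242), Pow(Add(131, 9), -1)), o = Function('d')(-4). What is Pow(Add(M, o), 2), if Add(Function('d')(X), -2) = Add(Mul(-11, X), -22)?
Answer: Rational(279841, 400) ≈ 699.60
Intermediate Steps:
Function('d')(X) = Add(-20, Mul(-11, X)) (Function('d')(X) = Add(2, Add(Mul(-11, X), -22)) = Add(2, Add(-22, Mul(-11, X))) = Add(-20, Mul(-11, X)))
o = 24 (o = Add(-20, Mul(-11, -4)) = Add(-20, 44) = 24)
M = Rational(49, 20) (M = Mul(343, Pow(140, -1)) = Mul(343, Rational(1, 140)) = Rational(49, 20) ≈ 2.4500)
Pow(Add(M, o), 2) = Pow(Add(Rational(49, 20), 24), 2) = Pow(Rational(529, 20), 2) = Rational(279841, 400)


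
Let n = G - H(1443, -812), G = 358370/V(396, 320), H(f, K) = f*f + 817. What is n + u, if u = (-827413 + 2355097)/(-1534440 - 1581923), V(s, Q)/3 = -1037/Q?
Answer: -20552720170952462/9695005293 ≈ -2.1199e+6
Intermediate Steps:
V(s, Q) = -3111/Q (V(s, Q) = 3*(-1037/Q) = -3111/Q)
H(f, K) = 817 + f² (H(f, K) = f² + 817 = 817 + f²)
G = -114678400/3111 (G = 358370/((-3111/320)) = 358370/((-3111*1/320)) = 358370/(-3111/320) = 358370*(-320/3111) = -114678400/3111 ≈ -36862.)
n = -6595096726/3111 (n = -114678400/3111 - (817 + 1443²) = -114678400/3111 - (817 + 2082249) = -114678400/3111 - 1*2083066 = -114678400/3111 - 2083066 = -6595096726/3111 ≈ -2.1199e+6)
u = -1527684/3116363 (u = 1527684/(-3116363) = 1527684*(-1/3116363) = -1527684/3116363 ≈ -0.49021)
n + u = -6595096726/3111 - 1527684/3116363 = -20552720170952462/9695005293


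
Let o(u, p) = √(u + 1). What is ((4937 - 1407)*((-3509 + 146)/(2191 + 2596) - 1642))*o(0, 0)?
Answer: -27758568010/4787 ≈ -5.7987e+6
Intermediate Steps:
o(u, p) = √(1 + u)
((4937 - 1407)*((-3509 + 146)/(2191 + 2596) - 1642))*o(0, 0) = ((4937 - 1407)*((-3509 + 146)/(2191 + 2596) - 1642))*√(1 + 0) = (3530*(-3363/4787 - 1642))*√1 = (3530*(-3363*1/4787 - 1642))*1 = (3530*(-3363/4787 - 1642))*1 = (3530*(-7863617/4787))*1 = -27758568010/4787*1 = -27758568010/4787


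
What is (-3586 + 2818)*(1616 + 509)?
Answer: -1632000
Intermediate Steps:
(-3586 + 2818)*(1616 + 509) = -768*2125 = -1632000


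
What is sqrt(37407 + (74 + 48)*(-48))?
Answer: sqrt(31551) ≈ 177.63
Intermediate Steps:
sqrt(37407 + (74 + 48)*(-48)) = sqrt(37407 + 122*(-48)) = sqrt(37407 - 5856) = sqrt(31551)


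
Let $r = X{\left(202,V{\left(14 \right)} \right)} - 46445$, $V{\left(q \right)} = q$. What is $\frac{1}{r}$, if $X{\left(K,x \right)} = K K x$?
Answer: $\frac{1}{524811} \approx 1.9054 \cdot 10^{-6}$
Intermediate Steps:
$X{\left(K,x \right)} = x K^{2}$ ($X{\left(K,x \right)} = K^{2} x = x K^{2}$)
$r = 524811$ ($r = 14 \cdot 202^{2} - 46445 = 14 \cdot 40804 - 46445 = 571256 - 46445 = 524811$)
$\frac{1}{r} = \frac{1}{524811}$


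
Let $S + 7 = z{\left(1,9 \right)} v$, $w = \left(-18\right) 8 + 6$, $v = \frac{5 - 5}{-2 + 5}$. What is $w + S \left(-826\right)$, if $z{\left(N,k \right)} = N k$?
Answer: $5644$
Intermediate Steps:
$v = 0$ ($v = \frac{0}{3} = 0 \cdot \frac{1}{3} = 0$)
$w = -138$ ($w = -144 + 6 = -138$)
$S = -7$ ($S = -7 + 1 \cdot 9 \cdot 0 = -7 + 9 \cdot 0 = -7 + 0 = -7$)
$w + S \left(-826\right) = -138 - -5782 = -138 + 5782 = 5644$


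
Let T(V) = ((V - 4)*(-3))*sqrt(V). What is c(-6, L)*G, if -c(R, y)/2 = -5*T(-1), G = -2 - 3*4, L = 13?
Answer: -2100*I ≈ -2100.0*I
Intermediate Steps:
T(V) = sqrt(V)*(12 - 3*V) (T(V) = ((-4 + V)*(-3))*sqrt(V) = (12 - 3*V)*sqrt(V) = sqrt(V)*(12 - 3*V))
G = -14 (G = -2 - 12 = -14)
c(R, y) = 150*I (c(R, y) = -(-10)*3*sqrt(-1)*(4 - 1*(-1)) = -(-10)*3*I*(4 + 1) = -(-10)*3*I*5 = -(-10)*15*I = -(-150)*I = 150*I)
c(-6, L)*G = (150*I)*(-14) = -2100*I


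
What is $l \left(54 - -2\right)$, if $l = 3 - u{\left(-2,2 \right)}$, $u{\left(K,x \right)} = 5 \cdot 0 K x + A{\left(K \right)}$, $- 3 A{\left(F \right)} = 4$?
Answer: $\frac{728}{3} \approx 242.67$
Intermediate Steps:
$A{\left(F \right)} = - \frac{4}{3}$ ($A{\left(F \right)} = \left(- \frac{1}{3}\right) 4 = - \frac{4}{3}$)
$u{\left(K,x \right)} = - \frac{4}{3}$ ($u{\left(K,x \right)} = 5 \cdot 0 K x - \frac{4}{3} = 0 K x - \frac{4}{3} = 0 x - \frac{4}{3} = 0 - \frac{4}{3} = - \frac{4}{3}$)
$l = \frac{13}{3}$ ($l = 3 - - \frac{4}{3} = 3 + \frac{4}{3} = \frac{13}{3} \approx 4.3333$)
$l \left(54 - -2\right) = \frac{13 \left(54 - -2\right)}{3} = \frac{13 \left(54 + 2\right)}{3} = \frac{13}{3} \cdot 56 = \frac{728}{3}$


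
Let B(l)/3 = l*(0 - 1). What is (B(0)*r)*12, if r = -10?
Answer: 0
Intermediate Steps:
B(l) = -3*l (B(l) = 3*(l*(0 - 1)) = 3*(l*(-1)) = 3*(-l) = -3*l)
(B(0)*r)*12 = (-3*0*(-10))*12 = (0*(-10))*12 = 0*12 = 0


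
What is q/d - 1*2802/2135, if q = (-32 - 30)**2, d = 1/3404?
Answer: 27936420958/2135 ≈ 1.3085e+7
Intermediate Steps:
d = 1/3404 ≈ 0.00029377
q = 3844 (q = (-62)**2 = 3844)
q/d - 1*2802/2135 = 3844/(1/3404) - 1*2802/2135 = 3844*3404 - 2802*1/2135 = 13084976 - 2802/2135 = 27936420958/2135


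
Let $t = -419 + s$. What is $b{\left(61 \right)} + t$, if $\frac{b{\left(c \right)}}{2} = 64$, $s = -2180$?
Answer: $-2471$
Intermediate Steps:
$b{\left(c \right)} = 128$ ($b{\left(c \right)} = 2 \cdot 64 = 128$)
$t = -2599$ ($t = -419 - 2180 = -2599$)
$b{\left(61 \right)} + t = 128 - 2599 = -2471$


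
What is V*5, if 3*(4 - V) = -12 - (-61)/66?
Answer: 7615/198 ≈ 38.460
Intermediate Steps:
V = 1523/198 (V = 4 - (-12 - (-61)/66)/3 = 4 - (-12 - 1*(-61/66))/3 = 4 - (-12 + 61/66)/3 = 4 - ⅓*(-731/66) = 4 + 731/198 = 1523/198 ≈ 7.6919)
V*5 = (1523/198)*5 = 7615/198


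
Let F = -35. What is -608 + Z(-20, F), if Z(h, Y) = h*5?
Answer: -708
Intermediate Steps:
Z(h, Y) = 5*h
-608 + Z(-20, F) = -608 + 5*(-20) = -608 - 100 = -708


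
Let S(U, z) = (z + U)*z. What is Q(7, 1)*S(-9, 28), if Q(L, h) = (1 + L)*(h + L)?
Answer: 34048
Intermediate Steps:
Q(L, h) = (1 + L)*(L + h)
S(U, z) = z*(U + z) (S(U, z) = (U + z)*z = z*(U + z))
Q(7, 1)*S(-9, 28) = (7 + 1 + 7**2 + 7*1)*(28*(-9 + 28)) = (7 + 1 + 49 + 7)*(28*19) = 64*532 = 34048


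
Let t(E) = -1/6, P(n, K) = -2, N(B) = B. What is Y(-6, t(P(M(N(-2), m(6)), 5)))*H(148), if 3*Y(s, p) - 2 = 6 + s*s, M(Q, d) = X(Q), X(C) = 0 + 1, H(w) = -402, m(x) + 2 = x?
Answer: -5896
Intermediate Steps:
m(x) = -2 + x
X(C) = 1
M(Q, d) = 1
t(E) = -⅙ (t(E) = -1*⅙ = -⅙)
Y(s, p) = 8/3 + s²/3 (Y(s, p) = ⅔ + (6 + s*s)/3 = ⅔ + (6 + s²)/3 = ⅔ + (2 + s²/3) = 8/3 + s²/3)
Y(-6, t(P(M(N(-2), m(6)), 5)))*H(148) = (8/3 + (⅓)*(-6)²)*(-402) = (8/3 + (⅓)*36)*(-402) = (8/3 + 12)*(-402) = (44/3)*(-402) = -5896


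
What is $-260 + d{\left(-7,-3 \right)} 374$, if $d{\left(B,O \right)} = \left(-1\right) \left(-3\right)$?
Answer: $862$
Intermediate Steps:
$d{\left(B,O \right)} = 3$
$-260 + d{\left(-7,-3 \right)} 374 = -260 + 3 \cdot 374 = -260 + 1122 = 862$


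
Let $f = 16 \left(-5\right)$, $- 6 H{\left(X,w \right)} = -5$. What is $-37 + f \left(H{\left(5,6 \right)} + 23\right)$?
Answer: $- \frac{5831}{3} \approx -1943.7$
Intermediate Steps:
$H{\left(X,w \right)} = \frac{5}{6}$ ($H{\left(X,w \right)} = \left(- \frac{1}{6}\right) \left(-5\right) = \frac{5}{6}$)
$f = -80$
$-37 + f \left(H{\left(5,6 \right)} + 23\right) = -37 - 80 \left(\frac{5}{6} + 23\right) = -37 - \frac{5720}{3} = - \frac{5831}{3}$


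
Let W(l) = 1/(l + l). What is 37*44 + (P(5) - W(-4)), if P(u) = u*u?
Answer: 13225/8 ≈ 1653.1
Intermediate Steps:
W(l) = 1/(2*l)
P(u) = u**2
37*44 + (P(5) - W(-4)) = 37*44 + (5**2 - 1/(2*(-4))) = 1628 + (25 - (-1)/(2*4)) = 1628 + (25 - 1*(-1/8)) = 1628 + (25 + 1/8) = 1628 + 201/8 = 13225/8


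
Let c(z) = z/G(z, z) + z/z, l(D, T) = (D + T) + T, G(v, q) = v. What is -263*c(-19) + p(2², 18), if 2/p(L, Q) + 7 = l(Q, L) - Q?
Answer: -524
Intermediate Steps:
l(D, T) = D + 2*T
c(z) = 2 (c(z) = z/z + z/z = 1 + 1 = 2)
p(L, Q) = 2/(-7 + 2*L) (p(L, Q) = 2/(-7 + ((Q + 2*L) - Q)) = 2/(-7 + 2*L))
-263*c(-19) + p(2², 18) = -263*2 + 2/(-7 + 2*2²) = -526 + 2/(-7 + 2*4) = -526 + 2/(-7 + 8) = -526 + 2/1 = -526 + 2*1 = -526 + 2 = -524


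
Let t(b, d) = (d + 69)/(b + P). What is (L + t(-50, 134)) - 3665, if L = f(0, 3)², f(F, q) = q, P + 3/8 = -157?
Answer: -866704/237 ≈ -3657.0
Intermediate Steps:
P = -1259/8 (P = -3/8 - 157 = -1259/8 ≈ -157.38)
t(b, d) = (69 + d)/(-1259/8 + b) (t(b, d) = (d + 69)/(b - 1259/8) = (69 + d)/(-1259/8 + b))
L = 9 (L = 3² = 9)
(L + t(-50, 134)) - 3665 = (9 + 8*(69 + 134)/(-1259 + 8*(-50))) - 3665 = (9 + 8*203/(-1259 - 400)) - 3665 = (9 + 8*203/(-1659)) - 3665 = (9 + 8*(-1/1659)*203) - 3665 = (9 - 232/237) - 3665 = 1901/237 - 3665 = -866704/237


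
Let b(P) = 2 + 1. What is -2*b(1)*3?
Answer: -18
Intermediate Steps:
b(P) = 3
-2*b(1)*3 = -2*3*3 = -6*3 = -18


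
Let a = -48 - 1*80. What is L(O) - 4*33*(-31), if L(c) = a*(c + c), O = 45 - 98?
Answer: 17660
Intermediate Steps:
a = -128 (a = -48 - 80 = -128)
O = -53
L(c) = -256*c (L(c) = -128*(c + c) = -256*c)
L(O) - 4*33*(-31) = -256*(-53) - 4*33*(-31) = 13568 - 132*(-31) = 13568 - 1*(-4092) = 13568 + 4092 = 17660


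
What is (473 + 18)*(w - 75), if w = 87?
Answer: 5892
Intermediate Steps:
(473 + 18)*(w - 75) = (473 + 18)*(87 - 75) = 491*12 = 5892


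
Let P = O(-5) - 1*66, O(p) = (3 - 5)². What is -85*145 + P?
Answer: -12387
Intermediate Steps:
O(p) = 4 (O(p) = (-2)² = 4)
P = -62 (P = 4 - 1*66 = 4 - 66 = -62)
-85*145 + P = -85*145 - 62 = -12325 - 62 = -12387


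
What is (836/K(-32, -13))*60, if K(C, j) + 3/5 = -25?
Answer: -15675/8 ≈ -1959.4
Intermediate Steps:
K(C, j) = -128/5 (K(C, j) = -⅗ - 25 = -128/5)
(836/K(-32, -13))*60 = (836/(-128/5))*60 = (836*(-5/128))*60 = -1045/32*60 = -15675/8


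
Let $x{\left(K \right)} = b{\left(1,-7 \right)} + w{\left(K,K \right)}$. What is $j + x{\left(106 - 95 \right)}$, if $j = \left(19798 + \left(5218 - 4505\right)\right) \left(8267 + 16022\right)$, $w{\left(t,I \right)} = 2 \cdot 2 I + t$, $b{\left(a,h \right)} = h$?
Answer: $498191727$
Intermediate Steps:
$w{\left(t,I \right)} = t + 4 I$ ($w{\left(t,I \right)} = 4 I + t = t + 4 I$)
$x{\left(K \right)} = -7 + 5 K$ ($x{\left(K \right)} = -7 + \left(K + 4 K\right) = -7 + 5 K$)
$j = 498191679$ ($j = \left(19798 + 713\right) 24289 = 20511 \cdot 24289 = 498191679$)
$j + x{\left(106 - 95 \right)} = 498191679 - \left(7 - 5 \left(106 - 95\right)\right) = 498191679 + \left(-7 + 5 \cdot 11\right) = 498191679 + \left(-7 + 55\right) = 498191679 + 48 = 498191727$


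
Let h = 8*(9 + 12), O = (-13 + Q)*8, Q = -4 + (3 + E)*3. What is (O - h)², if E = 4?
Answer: 18496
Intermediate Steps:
Q = 17 (Q = -4 + (3 + 4)*3 = -4 + 7*3 = -4 + 21 = 17)
O = 32 (O = (-13 + 17)*8 = 4*8 = 32)
h = 168 (h = 8*21 = 168)
(O - h)² = (32 - 1*168)² = (32 - 168)² = (-136)² = 18496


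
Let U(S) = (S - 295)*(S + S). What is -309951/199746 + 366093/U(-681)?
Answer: -6275851321/4917125088 ≈ -1.2763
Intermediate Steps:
U(S) = 2*S*(-295 + S) (U(S) = (-295 + S)*(2*S) = 2*S*(-295 + S))
-309951/199746 + 366093/U(-681) = -309951/199746 + 366093/((2*(-681)*(-295 - 681))) = -309951*1/199746 + 366093/((2*(-681)*(-976))) = -34439/22194 + 366093/1329312 = -34439/22194 + 366093*(1/1329312) = -34439/22194 + 122031/443104 = -6275851321/4917125088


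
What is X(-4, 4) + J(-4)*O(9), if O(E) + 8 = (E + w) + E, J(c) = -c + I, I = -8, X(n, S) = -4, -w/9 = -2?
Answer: -116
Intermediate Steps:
w = 18 (w = -9*(-2) = 18)
J(c) = -8 - c (J(c) = -c - 8 = -8 - c)
O(E) = 10 + 2*E (O(E) = -8 + ((E + 18) + E) = -8 + ((18 + E) + E) = -8 + (18 + 2*E) = 10 + 2*E)
X(-4, 4) + J(-4)*O(9) = -4 + (-8 - 1*(-4))*(10 + 2*9) = -4 + (-8 + 4)*(10 + 18) = -4 - 4*28 = -4 - 112 = -116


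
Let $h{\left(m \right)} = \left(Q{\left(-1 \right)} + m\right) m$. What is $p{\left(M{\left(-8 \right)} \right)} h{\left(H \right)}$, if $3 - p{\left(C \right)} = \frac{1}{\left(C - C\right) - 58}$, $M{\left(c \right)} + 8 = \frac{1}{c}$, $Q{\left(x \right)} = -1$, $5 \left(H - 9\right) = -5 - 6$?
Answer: $119$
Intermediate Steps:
$H = \frac{34}{5}$ ($H = 9 + \frac{-5 - 6}{5} = 9 + \frac{1}{5} \left(-11\right) = 9 - \frac{11}{5} = \frac{34}{5} \approx 6.8$)
$M{\left(c \right)} = -8 + \frac{1}{c}$
$h{\left(m \right)} = m \left(-1 + m\right)$ ($h{\left(m \right)} = \left(-1 + m\right) m = m \left(-1 + m\right)$)
$p{\left(C \right)} = \frac{175}{58}$ ($p{\left(C \right)} = 3 - \frac{1}{\left(C - C\right) - 58} = 3 - \frac{1}{0 - 58} = 3 - \frac{1}{-58} = 3 - - \frac{1}{58} = 3 + \frac{1}{58} = \frac{175}{58}$)
$p{\left(M{\left(-8 \right)} \right)} h{\left(H \right)} = \frac{175 \frac{34 \left(-1 + \frac{34}{5}\right)}{5}}{58} = \frac{175 \cdot \frac{34}{5} \cdot \frac{29}{5}}{58} = \frac{175}{58} \cdot \frac{986}{25} = 119$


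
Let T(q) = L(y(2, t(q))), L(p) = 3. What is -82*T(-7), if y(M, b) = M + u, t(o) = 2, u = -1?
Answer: -246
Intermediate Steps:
y(M, b) = -1 + M (y(M, b) = M - 1 = -1 + M)
T(q) = 3
-82*T(-7) = -82*3 = -246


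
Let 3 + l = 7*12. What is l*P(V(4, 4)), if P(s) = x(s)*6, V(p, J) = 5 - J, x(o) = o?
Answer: 486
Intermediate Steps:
P(s) = 6*s (P(s) = s*6 = 6*s)
l = 81 (l = -3 + 7*12 = -3 + 84 = 81)
l*P(V(4, 4)) = 81*(6*(5 - 1*4)) = 81*(6*(5 - 4)) = 81*(6*1) = 81*6 = 486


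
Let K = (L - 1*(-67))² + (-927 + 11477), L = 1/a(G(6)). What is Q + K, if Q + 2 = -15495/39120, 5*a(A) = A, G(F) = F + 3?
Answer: 3192243943/211248 ≈ 15111.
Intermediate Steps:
G(F) = 3 + F
a(A) = A/5
L = 5/9 (L = 1/((3 + 6)/5) = 1/((⅕)*9) = 1/(9/5) = 5/9 ≈ 0.55556)
K = 1224214/81 (K = (5/9 - 1*(-67))² + (-927 + 11477) = (5/9 + 67)² + 10550 = (608/9)² + 10550 = 369664/81 + 10550 = 1224214/81 ≈ 15114.)
Q = -6249/2608 (Q = -2 - 15495/39120 = -2 - 15495*1/39120 = -2 - 1033/2608 = -6249/2608 ≈ -2.3961)
Q + K = -6249/2608 + 1224214/81 = 3192243943/211248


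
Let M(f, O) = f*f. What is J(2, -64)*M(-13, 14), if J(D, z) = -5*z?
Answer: 54080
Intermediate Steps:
M(f, O) = f**2
J(2, -64)*M(-13, 14) = -5*(-64)*(-13)**2 = 320*169 = 54080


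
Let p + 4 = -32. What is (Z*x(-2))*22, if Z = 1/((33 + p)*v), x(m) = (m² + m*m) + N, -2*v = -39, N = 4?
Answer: -176/39 ≈ -4.5128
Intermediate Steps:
p = -36 (p = -4 - 32 = -36)
v = 39/2 (v = -½*(-39) = 39/2 ≈ 19.500)
x(m) = 4 + 2*m² (x(m) = (m² + m*m) + 4 = (m² + m²) + 4 = 2*m² + 4 = 4 + 2*m²)
Z = -2/117 (Z = 1/((33 - 36)*(39/2)) = (2/39)/(-3) = -⅓*2/39 = -2/117 ≈ -0.017094)
(Z*x(-2))*22 = -2*(4 + 2*(-2)²)/117*22 = -2*(4 + 2*4)/117*22 = -2*(4 + 8)/117*22 = -2/117*12*22 = -8/39*22 = -176/39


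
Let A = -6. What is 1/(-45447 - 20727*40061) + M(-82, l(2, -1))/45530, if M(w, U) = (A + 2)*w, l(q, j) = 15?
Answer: 434763421931/60349937917710 ≈ 0.0072040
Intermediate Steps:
M(w, U) = -4*w (M(w, U) = (-6 + 2)*w = -4*w)
1/(-45447 - 20727*40061) + M(-82, l(2, -1))/45530 = 1/(-45447 - 20727*40061) - 4*(-82)/45530 = (1/40061)/(-66174) + 328*(1/45530) = -1/66174*1/40061 + 164/22765 = -1/2650996614 + 164/22765 = 434763421931/60349937917710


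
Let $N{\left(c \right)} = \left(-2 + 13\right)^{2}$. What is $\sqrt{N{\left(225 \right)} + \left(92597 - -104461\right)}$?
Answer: $\sqrt{197179} \approx 444.05$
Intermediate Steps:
$N{\left(c \right)} = 121$ ($N{\left(c \right)} = 11^{2} = 121$)
$\sqrt{N{\left(225 \right)} + \left(92597 - -104461\right)} = \sqrt{121 + \left(92597 - -104461\right)} = \sqrt{121 + \left(92597 + 104461\right)} = \sqrt{121 + 197058} = \sqrt{197179}$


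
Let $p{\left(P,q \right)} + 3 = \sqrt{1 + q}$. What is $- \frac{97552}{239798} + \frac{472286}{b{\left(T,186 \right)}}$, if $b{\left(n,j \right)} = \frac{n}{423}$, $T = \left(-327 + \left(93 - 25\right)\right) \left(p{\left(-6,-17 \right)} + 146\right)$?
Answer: $- \frac{263503545969562}{48885912005} + \frac{799107912 i}{5300435} \approx -5390.2 + 150.76 i$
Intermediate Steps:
$p{\left(P,q \right)} = -3 + \sqrt{1 + q}$
$T = -37037 - 1036 i$ ($T = \left(-327 + \left(93 - 25\right)\right) \left(\left(-3 + \sqrt{1 - 17}\right) + 146\right) = \left(-327 + 68\right) \left(\left(-3 + \sqrt{-16}\right) + 146\right) = - 259 \left(\left(-3 + 4 i\right) + 146\right) = - 259 \left(143 + 4 i\right) = -37037 - 1036 i \approx -37037.0 - 1036.0 i$)
$b{\left(n,j \right)} = \frac{n}{423}$ ($b{\left(n,j \right)} = n \frac{1}{423} = \frac{n}{423}$)
$- \frac{97552}{239798} + \frac{472286}{b{\left(T,186 \right)}} = - \frac{97552}{239798} + \frac{472286}{\frac{1}{423} \left(-37037 - 1036 i\right)} = \left(-97552\right) \frac{1}{239798} + \frac{472286}{- \frac{37037}{423} - \frac{1036 i}{423}} = - \frac{3752}{9223} + 472286 \frac{178929 \left(- \frac{37037}{423} + \frac{1036 i}{423}\right)}{1372812665} = - \frac{3752}{9223} + \frac{84505661694 \left(- \frac{37037}{423} + \frac{1036 i}{423}\right)}{1372812665}$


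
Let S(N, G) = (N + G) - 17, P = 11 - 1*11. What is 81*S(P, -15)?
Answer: -2592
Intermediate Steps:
P = 0 (P = 11 - 11 = 0)
S(N, G) = -17 + G + N (S(N, G) = (G + N) - 17 = -17 + G + N)
81*S(P, -15) = 81*(-17 - 15 + 0) = 81*(-32) = -2592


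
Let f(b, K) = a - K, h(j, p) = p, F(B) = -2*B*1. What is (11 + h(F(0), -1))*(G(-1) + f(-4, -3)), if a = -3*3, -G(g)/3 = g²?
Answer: -90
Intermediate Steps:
G(g) = -3*g²
F(B) = -2*B
a = -9
f(b, K) = -9 - K
(11 + h(F(0), -1))*(G(-1) + f(-4, -3)) = (11 - 1)*(-3*(-1)² + (-9 - 1*(-3))) = 10*(-3*1 + (-9 + 3)) = 10*(-3 - 6) = 10*(-9) = -90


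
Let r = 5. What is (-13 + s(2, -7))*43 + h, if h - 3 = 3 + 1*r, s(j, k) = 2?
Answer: -462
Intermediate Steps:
h = 11 (h = 3 + (3 + 1*5) = 3 + (3 + 5) = 3 + 8 = 11)
(-13 + s(2, -7))*43 + h = (-13 + 2)*43 + 11 = -11*43 + 11 = -473 + 11 = -462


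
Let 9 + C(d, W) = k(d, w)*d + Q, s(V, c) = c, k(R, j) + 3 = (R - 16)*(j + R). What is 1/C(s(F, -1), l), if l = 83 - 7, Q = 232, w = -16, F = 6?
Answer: -1/63 ≈ -0.015873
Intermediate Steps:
k(R, j) = -3 + (-16 + R)*(R + j) (k(R, j) = -3 + (R - 16)*(j + R) = -3 + (-16 + R)*(R + j))
l = 76
C(d, W) = 223 + d*(253 + d² - 32*d) (C(d, W) = -9 + ((-3 + d² - 16*d - 16*(-16) + d*(-16))*d + 232) = -9 + ((-3 + d² - 16*d + 256 - 16*d)*d + 232) = -9 + ((253 + d² - 32*d)*d + 232) = -9 + (d*(253 + d² - 32*d) + 232) = -9 + (232 + d*(253 + d² - 32*d)) = 223 + d*(253 + d² - 32*d))
1/C(s(F, -1), l) = 1/(223 - (253 + (-1)² - 32*(-1))) = 1/(223 - (253 + 1 + 32)) = 1/(223 - 1*286) = 1/(223 - 286) = 1/(-63) = -1/63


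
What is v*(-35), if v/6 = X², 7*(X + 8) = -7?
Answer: -17010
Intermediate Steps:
X = -9 (X = -8 + (⅐)*(-7) = -8 - 1 = -9)
v = 486 (v = 6*(-9)² = 6*81 = 486)
v*(-35) = 486*(-35) = -17010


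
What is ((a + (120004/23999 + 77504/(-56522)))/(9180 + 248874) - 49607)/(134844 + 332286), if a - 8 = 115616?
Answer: -868221041876577101/8175776778592104978 ≈ -0.10619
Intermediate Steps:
a = 115624 (a = 8 + 115616 = 115624)
((a + (120004/23999 + 77504/(-56522)))/(9180 + 248874) - 49607)/(134844 + 332286) = ((115624 + (120004/23999 + 77504/(-56522)))/(9180 + 248874) - 49607)/(134844 + 332286) = ((115624 + (120004*(1/23999) + 77504*(-1/56522)))/258054 - 49607)/467130 = ((115624 + (120004/23999 - 38752/28261))*(1/258054) - 49607)*(1/467130) = ((115624 + 2461423796/678235739)*(1/258054) - 49607)*(1/467130) = ((78422790509932/678235739)*(1/258054) - 49607)*(1/467130) = (39211395254966/87510722695953 - 49607)*(1/467130) = -4341105209382885505/87510722695953*1/467130 = -868221041876577101/8175776778592104978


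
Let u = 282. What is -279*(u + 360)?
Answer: -179118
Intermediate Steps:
-279*(u + 360) = -279*(282 + 360) = -279*642 = -179118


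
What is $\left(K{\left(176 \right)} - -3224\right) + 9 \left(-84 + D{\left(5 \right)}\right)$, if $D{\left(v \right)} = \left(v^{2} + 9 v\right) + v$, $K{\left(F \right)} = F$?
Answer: $3319$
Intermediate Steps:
$D{\left(v \right)} = v^{2} + 10 v$
$\left(K{\left(176 \right)} - -3224\right) + 9 \left(-84 + D{\left(5 \right)}\right) = \left(176 - -3224\right) + 9 \left(-84 + 5 \left(10 + 5\right)\right) = \left(176 + \left(3240 - 16\right)\right) + 9 \left(-84 + 5 \cdot 15\right) = \left(176 + 3224\right) + 9 \left(-84 + 75\right) = 3400 + 9 \left(-9\right) = 3400 - 81 = 3319$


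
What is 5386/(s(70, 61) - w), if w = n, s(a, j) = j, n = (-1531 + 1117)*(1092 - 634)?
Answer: 5386/189673 ≈ 0.028396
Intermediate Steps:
n = -189612 (n = -414*458 = -189612)
w = -189612
5386/(s(70, 61) - w) = 5386/(61 - 1*(-189612)) = 5386/(61 + 189612) = 5386/189673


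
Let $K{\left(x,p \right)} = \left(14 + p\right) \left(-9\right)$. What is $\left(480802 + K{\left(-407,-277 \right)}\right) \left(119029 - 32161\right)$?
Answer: $41971924692$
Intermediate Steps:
$K{\left(x,p \right)} = -126 - 9 p$
$\left(480802 + K{\left(-407,-277 \right)}\right) \left(119029 - 32161\right) = \left(480802 - -2367\right) \left(119029 - 32161\right) = \left(480802 + \left(-126 + 2493\right)\right) 86868 = \left(480802 + 2367\right) 86868 = 483169 \cdot 86868 = 41971924692$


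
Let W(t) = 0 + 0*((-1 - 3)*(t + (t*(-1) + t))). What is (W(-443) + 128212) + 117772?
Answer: 245984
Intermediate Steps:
W(t) = 0 (W(t) = 0 + 0*(-4*(t + (-t + t))) = 0 + 0*(-4*(t + 0)) = 0 + 0*(-4*t) = 0 + 0 = 0)
(W(-443) + 128212) + 117772 = (0 + 128212) + 117772 = 128212 + 117772 = 245984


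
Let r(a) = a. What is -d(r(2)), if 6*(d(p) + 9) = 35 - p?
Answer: 7/2 ≈ 3.5000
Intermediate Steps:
d(p) = -19/6 - p/6 (d(p) = -9 + (35 - p)/6 = -9 + (35/6 - p/6) = -19/6 - p/6)
-d(r(2)) = -(-19/6 - 1/6*2) = -(-19/6 - 1/3) = -1*(-7/2) = 7/2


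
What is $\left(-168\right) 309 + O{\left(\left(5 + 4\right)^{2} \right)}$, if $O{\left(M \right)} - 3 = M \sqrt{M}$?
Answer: $-51180$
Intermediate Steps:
$O{\left(M \right)} = 3 + M^{\frac{3}{2}}$ ($O{\left(M \right)} = 3 + M \sqrt{M} = 3 + M^{\frac{3}{2}}$)
$\left(-168\right) 309 + O{\left(\left(5 + 4\right)^{2} \right)} = \left(-168\right) 309 + \left(3 + \left(\left(5 + 4\right)^{2}\right)^{\frac{3}{2}}\right) = -51912 + \left(3 + \left(9^{2}\right)^{\frac{3}{2}}\right) = -51912 + \left(3 + 81^{\frac{3}{2}}\right) = -51912 + \left(3 + 729\right) = -51912 + 732 = -51180$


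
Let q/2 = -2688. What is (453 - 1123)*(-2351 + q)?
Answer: 5177090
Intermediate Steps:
q = -5376 (q = 2*(-2688) = -5376)
(453 - 1123)*(-2351 + q) = (453 - 1123)*(-2351 - 5376) = -670*(-7727) = 5177090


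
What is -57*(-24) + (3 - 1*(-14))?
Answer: 1385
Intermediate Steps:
-57*(-24) + (3 - 1*(-14)) = 1368 + (3 + 14) = 1368 + 17 = 1385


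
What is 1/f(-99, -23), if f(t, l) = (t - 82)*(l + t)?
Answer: 1/22082 ≈ 4.5286e-5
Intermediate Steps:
f(t, l) = (-82 + t)*(l + t)
1/f(-99, -23) = 1/((-99)² - 82*(-23) - 82*(-99) - 23*(-99)) = 1/(9801 + 1886 + 8118 + 2277) = 1/22082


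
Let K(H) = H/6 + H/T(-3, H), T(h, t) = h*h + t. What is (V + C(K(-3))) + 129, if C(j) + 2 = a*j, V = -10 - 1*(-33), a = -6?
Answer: 156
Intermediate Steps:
T(h, t) = t + h² (T(h, t) = h² + t = t + h²)
K(H) = H/6 + H/(9 + H) (K(H) = H/6 + H/(H + (-3)²) = H*(⅙) + H/(H + 9) = H/6 + H/(9 + H))
V = 23 (V = -10 + 33 = 23)
C(j) = -2 - 6*j
(V + C(K(-3))) + 129 = (23 + (-2 - (-3)*(15 - 3)/(9 - 3))) + 129 = (23 + (-2 - (-3)*12/6)) + 129 = (23 + (-2 - 6*(-1))) + 129 = (23 + (-2 + 6)) + 129 = (23 + 4) + 129 = 27 + 129 = 156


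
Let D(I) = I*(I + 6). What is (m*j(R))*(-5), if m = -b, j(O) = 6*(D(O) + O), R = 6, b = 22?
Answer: 51480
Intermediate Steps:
D(I) = I*(6 + I)
j(O) = 6*O + 6*O*(6 + O) (j(O) = 6*(O*(6 + O) + O) = 6*(O + O*(6 + O)) = 6*O + 6*O*(6 + O))
m = -22 (m = -1*22 = -22)
(m*j(R))*(-5) = -132*6*(7 + 6)*(-5) = -132*6*13*(-5) = -22*468*(-5) = -10296*(-5) = 51480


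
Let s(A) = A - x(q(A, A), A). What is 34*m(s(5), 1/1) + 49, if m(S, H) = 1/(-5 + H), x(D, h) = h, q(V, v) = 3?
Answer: 81/2 ≈ 40.500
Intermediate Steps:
s(A) = 0 (s(A) = A - A = 0)
34*m(s(5), 1/1) + 49 = 34/(-5 + 1/1) + 49 = 34/(-5 + 1) + 49 = 34/(-4) + 49 = 34*(-1/4) + 49 = -17/2 + 49 = 81/2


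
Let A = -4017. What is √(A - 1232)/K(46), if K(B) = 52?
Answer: I*√5249/52 ≈ 1.3933*I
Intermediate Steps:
√(A - 1232)/K(46) = √(-4017 - 1232)/52 = √(-5249)*(1/52) = (I*√5249)*(1/52) = I*√5249/52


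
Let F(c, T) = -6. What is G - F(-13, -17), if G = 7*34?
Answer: 244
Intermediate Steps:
G = 238
G - F(-13, -17) = 238 - 1*(-6) = 238 + 6 = 244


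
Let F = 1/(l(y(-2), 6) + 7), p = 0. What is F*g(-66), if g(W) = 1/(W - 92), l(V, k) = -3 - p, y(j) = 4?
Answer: -1/632 ≈ -0.0015823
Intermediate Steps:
l(V, k) = -3 (l(V, k) = -3 - 1*0 = -3 + 0 = -3)
g(W) = 1/(-92 + W)
F = 1/4 (F = 1/(-3 + 7) = 1/4 ≈ 0.25000)
F*g(-66) = 1/(4*(-92 - 66)) = (1/4)/(-158) = (1/4)*(-1/158) = -1/632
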